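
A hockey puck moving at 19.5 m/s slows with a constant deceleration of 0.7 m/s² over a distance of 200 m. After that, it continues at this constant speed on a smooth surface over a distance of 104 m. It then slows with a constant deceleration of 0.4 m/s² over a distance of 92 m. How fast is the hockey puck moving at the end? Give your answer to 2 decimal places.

Phase 1 (decelerating): v₀ = 19.5 m/s, a = -0.7 m/s².
v² = v₀² + 2aΔx = 19.5² + 2·-0.7·200 = 100 → v = 10.0 m/s
t = (v − v₀)/a = (10.0 − 19.5)/-0.7 = 13.6 s

Phase 2 (constant speed): v₀ = 10.0 m/s, a = 0 m/s².
Constant speed: t = d/v = 104/10.0 = 10.4 s

Phase 3 (decelerating): v₀ = 10.0 m/s, a = -0.4 m/s².
v² = v₀² + 2aΔx = 10.0² + 2·-0.4·92 = 26.7 → v = 5.16 m/s
t = (v − v₀)/a = (5.16 − 10.0)/-0.4 = 12.1 s
Final speed = 5.16 m/s

5.16 m/s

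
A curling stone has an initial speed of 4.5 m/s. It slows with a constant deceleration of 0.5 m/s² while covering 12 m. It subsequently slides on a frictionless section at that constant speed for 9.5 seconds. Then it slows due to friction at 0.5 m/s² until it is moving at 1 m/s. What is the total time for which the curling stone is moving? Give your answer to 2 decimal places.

Phase 1 (decelerating): v₀ = 4.50 m/s, a = -0.5 m/s².
v² = v₀² + 2aΔx = 4.50² + 2·-0.5·12 = 8.25 → v = 2.87 m/s
t = (v − v₀)/a = (2.87 − 4.50)/-0.5 = 3.26 s

Phase 2 (constant speed): v₀ = 2.87 m/s, a = 0 m/s².
v = v₀ + at = 2.87 + (0)(9.5) = 2.87 m/s
Δx = v₀t + ½at² = 2.87·9.5 + 0.5·0·9.5² = 27.3 m

Phase 3 (decelerating): v₀ = 2.87 m/s, a = -0.5 m/s².
v = v₀ + at → t = (1 − 2.87) / -0.5 = 3.74 s
v² = v₀² + 2aΔx → Δx = (1² − 2.87²)/(2·-0.5) = 7.25 m
Total time = 3.26 + 9.50 + 3.74 = 16.5 s

16.50 s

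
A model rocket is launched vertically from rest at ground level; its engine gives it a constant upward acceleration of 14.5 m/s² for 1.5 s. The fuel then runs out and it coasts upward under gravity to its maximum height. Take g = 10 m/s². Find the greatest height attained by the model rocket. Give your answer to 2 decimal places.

Phase 1 (powered ascent): v₀ = 0 m/s, a = 14.5 m/s².
v = v₀ + at = 0 + (14.5)(1.5) = 21.8 m/s
Δx = v₀t + ½at² = 0·1.5 + 0.5·14.5·1.5² = 16.3 m

Phase 2 (coasting upward): v₀ = 21.8 m/s, a = -10 m/s².
v = v₀ + at → t = (0 − 21.8) / -10 = 2.17 s
v² = v₀² + 2aΔx → Δx = (0² − 21.8²)/(2·-10) = 23.7 m
Maximum height = 16.3 + 23.7 = 40.0 m

39.97 m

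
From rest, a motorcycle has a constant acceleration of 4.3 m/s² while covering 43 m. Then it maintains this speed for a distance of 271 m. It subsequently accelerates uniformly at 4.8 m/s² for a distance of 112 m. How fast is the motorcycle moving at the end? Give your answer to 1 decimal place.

38.0 m/s

Phase 1 (accelerating): v₀ = 0 m/s, a = 4.3 m/s².
v² = v₀² + 2aΔx = 0² + 2·4.3·43 = 370 → v = 19.2 m/s
t = (v − v₀)/a = (19.2 − 0)/4.3 = 4.47 s

Phase 2 (constant speed): v₀ = 19.2 m/s, a = 0 m/s².
Constant speed: t = d/v = 271/19.2 = 14.1 s

Phase 3 (accelerating): v₀ = 19.2 m/s, a = 4.8 m/s².
v² = v₀² + 2aΔx = 19.2² + 2·4.8·112 = 1440 → v = 38.0 m/s
t = (v − v₀)/a = (38.0 − 19.2)/4.8 = 3.91 s
Final speed = 38.0 m/s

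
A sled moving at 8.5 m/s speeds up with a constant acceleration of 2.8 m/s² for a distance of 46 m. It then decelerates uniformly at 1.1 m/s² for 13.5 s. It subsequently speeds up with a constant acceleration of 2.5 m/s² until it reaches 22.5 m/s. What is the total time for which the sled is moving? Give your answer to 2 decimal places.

Phase 1 (accelerating): v₀ = 8.50 m/s, a = 2.8 m/s².
v² = v₀² + 2aΔx = 8.50² + 2·2.8·46 = 330 → v = 18.2 m/s
t = (v − v₀)/a = (18.2 − 8.50)/2.8 = 3.45 s

Phase 2 (decelerating): v₀ = 18.2 m/s, a = -1.1 m/s².
v = v₀ + at = 18.2 + (-1.1)(13.5) = 3.31 m/s
Δx = v₀t + ½at² = 18.2·13.5 + 0.5·-1.1·13.5² = 145 m

Phase 3 (accelerating): v₀ = 3.31 m/s, a = 2.5 m/s².
v = v₀ + at → t = (22.5 − 3.31) / 2.5 = 7.68 s
v² = v₀² + 2aΔx → Δx = (22.5² − 3.31²)/(2·2.5) = 99.1 m
Total time = 3.45 + 13.5 + 7.68 = 24.6 s

24.63 s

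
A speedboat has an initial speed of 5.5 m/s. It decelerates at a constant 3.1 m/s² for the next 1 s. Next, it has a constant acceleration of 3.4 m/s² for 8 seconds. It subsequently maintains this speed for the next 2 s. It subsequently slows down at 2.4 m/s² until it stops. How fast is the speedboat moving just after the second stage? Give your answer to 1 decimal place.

29.6 m/s

Phase 1 (decelerating): v₀ = 5.50 m/s, a = -3.1 m/s².
v = v₀ + at = 5.50 + (-3.1)(1) = 2.40 m/s
Δx = v₀t + ½at² = 5.50·1 + 0.5·-3.1·1² = 3.95 m

Phase 2 (accelerating): v₀ = 2.40 m/s, a = 3.4 m/s².
v = v₀ + at = 2.40 + (3.4)(8) = 29.6 m/s
Δx = v₀t + ½at² = 2.40·8 + 0.5·3.4·8² = 128 m
Speed at end of phase 2 = 29.6 m/s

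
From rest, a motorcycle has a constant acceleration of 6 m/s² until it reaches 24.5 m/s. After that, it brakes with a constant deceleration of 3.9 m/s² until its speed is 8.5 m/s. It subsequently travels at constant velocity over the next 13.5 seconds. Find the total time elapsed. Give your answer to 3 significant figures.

Phase 1 (accelerating): v₀ = 0 m/s, a = 6 m/s².
v = v₀ + at → t = (24.5 − 0) / 6 = 4.08 s
v² = v₀² + 2aΔx → Δx = (24.5² − 0²)/(2·6) = 50.0 m

Phase 2 (decelerating): v₀ = 24.5 m/s, a = -3.9 m/s².
v = v₀ + at → t = (8.5 − 24.5) / -3.9 = 4.10 s
v² = v₀² + 2aΔx → Δx = (8.5² − 24.5²)/(2·-3.9) = 67.7 m

Phase 3 (constant speed): v₀ = 8.50 m/s, a = 0 m/s².
v = v₀ + at = 8.50 + (0)(13.5) = 8.50 m/s
Δx = v₀t + ½at² = 8.50·13.5 + 0.5·0·13.5² = 115 m
Total time = 4.08 + 4.10 + 13.5 = 21.7 s

21.7 s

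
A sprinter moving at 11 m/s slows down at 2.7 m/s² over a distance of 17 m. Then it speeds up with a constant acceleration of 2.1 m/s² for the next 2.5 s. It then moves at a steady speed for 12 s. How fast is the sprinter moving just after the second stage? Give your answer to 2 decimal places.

Phase 1 (decelerating): v₀ = 11.0 m/s, a = -2.7 m/s².
v² = v₀² + 2aΔx = 11.0² + 2·-2.7·17 = 29.2 → v = 5.40 m/s
t = (v − v₀)/a = (5.40 − 11.0)/-2.7 = 2.07 s

Phase 2 (accelerating): v₀ = 5.40 m/s, a = 2.1 m/s².
v = v₀ + at = 5.40 + (2.1)(2.5) = 10.7 m/s
Δx = v₀t + ½at² = 5.40·2.5 + 0.5·2.1·2.5² = 20.1 m
Speed at end of phase 2 = 10.7 m/s

10.65 m/s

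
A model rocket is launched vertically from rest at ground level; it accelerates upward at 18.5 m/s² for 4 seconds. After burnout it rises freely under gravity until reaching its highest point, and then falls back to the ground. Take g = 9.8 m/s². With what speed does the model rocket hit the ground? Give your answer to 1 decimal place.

Phase 1 (powered ascent): v₀ = 0 m/s, a = 18.5 m/s².
v = v₀ + at = 0 + (18.5)(4) = 74.0 m/s
Δx = v₀t + ½at² = 0·4 + 0.5·18.5·4² = 148 m

Phase 2 (coasting upward): v₀ = 74.0 m/s, a = -9.8 m/s².
v = v₀ + at → t = (0 − 74.0) / -9.8 = 7.55 s
v² = v₀² + 2aΔx → Δx = (0² − 74.0²)/(2·-9.8) = 279 m

Phase 3 (free fall): v₀ = 0 m/s, a = -9.8 m/s².
Falls 427 m from rest: t = √(2·427/9.8) = 9.34 s; v = g·t = 91.5 m/s.
Impact speed = 91.5 m/s

91.5 m/s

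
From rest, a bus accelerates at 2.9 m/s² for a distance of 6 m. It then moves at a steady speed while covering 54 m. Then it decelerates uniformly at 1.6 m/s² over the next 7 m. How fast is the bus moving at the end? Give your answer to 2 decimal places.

3.52 m/s

Phase 1 (accelerating): v₀ = 0 m/s, a = 2.9 m/s².
v² = v₀² + 2aΔx = 0² + 2·2.9·6 = 34.8 → v = 5.90 m/s
t = (v − v₀)/a = (5.90 − 0)/2.9 = 2.03 s

Phase 2 (constant speed): v₀ = 5.90 m/s, a = 0 m/s².
Constant speed: t = d/v = 54/5.90 = 9.15 s

Phase 3 (decelerating): v₀ = 5.90 m/s, a = -1.6 m/s².
v² = v₀² + 2aΔx = 5.90² + 2·-1.6·7 = 12.4 → v = 3.52 m/s
t = (v − v₀)/a = (3.52 − 5.90)/-1.6 = 1.49 s
Final speed = 3.52 m/s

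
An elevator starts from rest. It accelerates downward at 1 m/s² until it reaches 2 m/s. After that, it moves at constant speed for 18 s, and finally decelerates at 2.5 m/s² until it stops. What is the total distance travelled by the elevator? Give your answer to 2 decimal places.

38.80 m

Phase 1 (accelerating): v₀ = 0 m/s, a = 1 m/s².
v = v₀ + at → t = (2 − 0) / 1 = 2.00 s
v² = v₀² + 2aΔx → Δx = (2² − 0²)/(2·1) = 2.00 m

Phase 2 (constant speed): v₀ = 2.00 m/s, a = 0 m/s².
v = v₀ + at = 2.00 + (0)(18) = 2.00 m/s
Δx = v₀t + ½at² = 2.00·18 + 0.5·0·18² = 36.0 m

Phase 3 (decelerating): v₀ = 2.00 m/s, a = -2.5 m/s².
v = v₀ + at → t = (0 − 2.00) / -2.5 = 0.800 s
v² = v₀² + 2aΔx → Δx = (0² − 2.00²)/(2·-2.5) = 0.800 m
Total distance = 2.00 + 36.0 + 0.800 = 38.8 m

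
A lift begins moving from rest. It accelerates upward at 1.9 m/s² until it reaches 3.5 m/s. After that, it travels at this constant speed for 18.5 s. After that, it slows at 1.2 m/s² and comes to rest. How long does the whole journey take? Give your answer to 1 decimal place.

23.3 s

Phase 1 (accelerating): v₀ = 0 m/s, a = 1.9 m/s².
v = v₀ + at → t = (3.5 − 0) / 1.9 = 1.84 s
v² = v₀² + 2aΔx → Δx = (3.5² − 0²)/(2·1.9) = 3.22 m

Phase 2 (constant speed): v₀ = 3.50 m/s, a = 0 m/s².
v = v₀ + at = 3.50 + (0)(18.5) = 3.50 m/s
Δx = v₀t + ½at² = 3.50·18.5 + 0.5·0·18.5² = 64.8 m

Phase 3 (decelerating): v₀ = 3.50 m/s, a = -1.2 m/s².
v = v₀ + at → t = (0 − 3.50) / -1.2 = 2.92 s
v² = v₀² + 2aΔx → Δx = (0² − 3.50²)/(2·-1.2) = 5.10 m
Total time = 1.84 + 18.5 + 2.92 = 23.3 s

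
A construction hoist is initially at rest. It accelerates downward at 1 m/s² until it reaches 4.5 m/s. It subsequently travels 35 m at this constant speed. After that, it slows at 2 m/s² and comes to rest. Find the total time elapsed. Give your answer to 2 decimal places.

Phase 1 (accelerating): v₀ = 0 m/s, a = 1 m/s².
v = v₀ + at → t = (4.5 − 0) / 1 = 4.50 s
v² = v₀² + 2aΔx → Δx = (4.5² − 0²)/(2·1) = 10.1 m

Phase 2 (constant speed): v₀ = 4.50 m/s, a = 0 m/s².
Constant speed: t = d/v = 35/4.50 = 7.78 s

Phase 3 (decelerating): v₀ = 4.50 m/s, a = -2 m/s².
v = v₀ + at → t = (0 − 4.50) / -2 = 2.25 s
v² = v₀² + 2aΔx → Δx = (0² − 4.50²)/(2·-2) = 5.06 m
Total time = 4.50 + 7.78 + 2.25 = 14.5 s

14.53 s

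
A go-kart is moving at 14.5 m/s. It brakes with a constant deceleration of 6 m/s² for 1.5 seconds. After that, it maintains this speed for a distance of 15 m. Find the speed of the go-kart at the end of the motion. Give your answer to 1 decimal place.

Phase 1 (decelerating): v₀ = 14.5 m/s, a = -6 m/s².
v = v₀ + at = 14.5 + (-6)(1.5) = 5.50 m/s
Δx = v₀t + ½at² = 14.5·1.5 + 0.5·-6·1.5² = 15.0 m

Phase 2 (constant speed): v₀ = 5.50 m/s, a = 0 m/s².
Constant speed: t = d/v = 15/5.50 = 2.73 s
Final speed = 5.50 m/s

5.5 m/s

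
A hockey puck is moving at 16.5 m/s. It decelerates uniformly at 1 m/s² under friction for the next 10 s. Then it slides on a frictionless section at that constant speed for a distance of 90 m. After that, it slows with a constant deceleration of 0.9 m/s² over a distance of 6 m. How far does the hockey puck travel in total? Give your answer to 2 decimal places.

211.00 m

Phase 1 (decelerating): v₀ = 16.5 m/s, a = -1 m/s².
v = v₀ + at = 16.5 + (-1)(10) = 6.50 m/s
Δx = v₀t + ½at² = 16.5·10 + 0.5·-1·10² = 115 m

Phase 2 (constant speed): v₀ = 6.50 m/s, a = 0 m/s².
Constant speed: t = d/v = 90/6.50 = 13.8 s

Phase 3 (decelerating): v₀ = 6.50 m/s, a = -0.9 m/s².
v² = v₀² + 2aΔx = 6.50² + 2·-0.9·6 = 31.4 → v = 5.61 m/s
t = (v − v₀)/a = (5.61 − 6.50)/-0.9 = 0.991 s
Total distance = 115 + 90.0 + 6.00 = 211 m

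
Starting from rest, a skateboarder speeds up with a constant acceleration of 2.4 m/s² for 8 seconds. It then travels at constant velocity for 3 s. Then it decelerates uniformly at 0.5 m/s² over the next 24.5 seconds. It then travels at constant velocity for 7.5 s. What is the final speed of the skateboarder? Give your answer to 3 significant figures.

Phase 1 (accelerating): v₀ = 0 m/s, a = 2.4 m/s².
v = v₀ + at = 0 + (2.4)(8) = 19.2 m/s
Δx = v₀t + ½at² = 0·8 + 0.5·2.4·8² = 76.8 m

Phase 2 (constant speed): v₀ = 19.2 m/s, a = 0 m/s².
v = v₀ + at = 19.2 + (0)(3) = 19.2 m/s
Δx = v₀t + ½at² = 19.2·3 + 0.5·0·3² = 57.6 m

Phase 3 (decelerating): v₀ = 19.2 m/s, a = -0.5 m/s².
v = v₀ + at = 19.2 + (-0.5)(24.5) = 6.95 m/s
Δx = v₀t + ½at² = 19.2·24.5 + 0.5·-0.5·24.5² = 320 m

Phase 4 (constant speed): v₀ = 6.95 m/s, a = 0 m/s².
v = v₀ + at = 6.95 + (0)(7.5) = 6.95 m/s
Δx = v₀t + ½at² = 6.95·7.5 + 0.5·0·7.5² = 52.1 m
Final speed = 6.95 m/s

6.95 m/s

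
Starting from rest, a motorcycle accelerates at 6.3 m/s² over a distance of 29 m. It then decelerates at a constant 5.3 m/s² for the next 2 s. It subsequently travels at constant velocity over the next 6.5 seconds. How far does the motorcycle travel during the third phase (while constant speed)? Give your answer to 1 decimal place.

55.4 m

Phase 1 (accelerating): v₀ = 0 m/s, a = 6.3 m/s².
v² = v₀² + 2aΔx = 0² + 2·6.3·29 = 365 → v = 19.1 m/s
t = (v − v₀)/a = (19.1 − 0)/6.3 = 3.03 s

Phase 2 (decelerating): v₀ = 19.1 m/s, a = -5.3 m/s².
v = v₀ + at = 19.1 + (-5.3)(2) = 8.52 m/s
Δx = v₀t + ½at² = 19.1·2 + 0.5·-5.3·2² = 27.6 m

Phase 3 (constant speed): v₀ = 8.52 m/s, a = 0 m/s².
v = v₀ + at = 8.52 + (0)(6.5) = 8.52 m/s
Δx = v₀t + ½at² = 8.52·6.5 + 0.5·0·6.5² = 55.4 m
Distance in phase 3 = 55.4 m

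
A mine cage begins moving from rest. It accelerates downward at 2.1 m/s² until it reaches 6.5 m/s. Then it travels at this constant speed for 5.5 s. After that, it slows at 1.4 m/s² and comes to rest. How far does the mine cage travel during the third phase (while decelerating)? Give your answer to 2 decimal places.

15.09 m

Phase 1 (accelerating): v₀ = 0 m/s, a = 2.1 m/s².
v = v₀ + at → t = (6.5 − 0) / 2.1 = 3.10 s
v² = v₀² + 2aΔx → Δx = (6.5² − 0²)/(2·2.1) = 10.1 m

Phase 2 (constant speed): v₀ = 6.50 m/s, a = 0 m/s².
v = v₀ + at = 6.50 + (0)(5.5) = 6.50 m/s
Δx = v₀t + ½at² = 6.50·5.5 + 0.5·0·5.5² = 35.8 m

Phase 3 (decelerating): v₀ = 6.50 m/s, a = -1.4 m/s².
v = v₀ + at → t = (0 − 6.50) / -1.4 = 4.64 s
v² = v₀² + 2aΔx → Δx = (0² − 6.50²)/(2·-1.4) = 15.1 m
Distance in phase 3 = 15.1 m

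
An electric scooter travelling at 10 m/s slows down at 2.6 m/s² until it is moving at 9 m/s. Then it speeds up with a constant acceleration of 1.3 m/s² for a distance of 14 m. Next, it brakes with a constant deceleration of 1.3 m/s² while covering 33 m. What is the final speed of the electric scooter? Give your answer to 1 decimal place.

5.6 m/s

Phase 1 (decelerating): v₀ = 10.0 m/s, a = -2.6 m/s².
v = v₀ + at → t = (9 − 10.0) / -2.6 = 0.385 s
v² = v₀² + 2aΔx → Δx = (9² − 10.0²)/(2·-2.6) = 3.65 m

Phase 2 (accelerating): v₀ = 9.00 m/s, a = 1.3 m/s².
v² = v₀² + 2aΔx = 9.00² + 2·1.3·14 = 117 → v = 10.8 m/s
t = (v − v₀)/a = (10.8 − 9.00)/1.3 = 1.41 s

Phase 3 (decelerating): v₀ = 10.8 m/s, a = -1.3 m/s².
v² = v₀² + 2aΔx = 10.8² + 2·-1.3·33 = 31.6 → v = 5.62 m/s
t = (v − v₀)/a = (5.62 − 10.8)/-1.3 = 4.01 s
Final speed = 5.62 m/s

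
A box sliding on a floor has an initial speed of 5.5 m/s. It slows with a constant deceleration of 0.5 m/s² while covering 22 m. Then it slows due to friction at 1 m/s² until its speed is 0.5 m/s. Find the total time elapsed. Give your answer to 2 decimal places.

7.63 s

Phase 1 (decelerating): v₀ = 5.50 m/s, a = -0.5 m/s².
v² = v₀² + 2aΔx = 5.50² + 2·-0.5·22 = 8.25 → v = 2.87 m/s
t = (v − v₀)/a = (2.87 − 5.50)/-0.5 = 5.26 s

Phase 2 (decelerating): v₀ = 2.87 m/s, a = -1 m/s².
v = v₀ + at → t = (0.5 − 2.87) / -1 = 2.37 s
v² = v₀² + 2aΔx → Δx = (0.5² − 2.87²)/(2·-1) = 4.00 m
Total time = 5.26 + 2.37 = 7.63 s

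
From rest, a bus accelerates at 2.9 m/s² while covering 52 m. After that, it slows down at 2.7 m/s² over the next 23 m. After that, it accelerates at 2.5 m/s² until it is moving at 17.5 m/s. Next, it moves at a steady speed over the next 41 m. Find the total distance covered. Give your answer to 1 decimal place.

Phase 1 (accelerating): v₀ = 0 m/s, a = 2.9 m/s².
v² = v₀² + 2aΔx = 0² + 2·2.9·52 = 302 → v = 17.4 m/s
t = (v − v₀)/a = (17.4 − 0)/2.9 = 5.99 s

Phase 2 (decelerating): v₀ = 17.4 m/s, a = -2.7 m/s².
v² = v₀² + 2aΔx = 17.4² + 2·-2.7·23 = 177 → v = 13.3 m/s
t = (v − v₀)/a = (13.3 − 17.4)/-2.7 = 1.50 s

Phase 3 (accelerating): v₀ = 13.3 m/s, a = 2.5 m/s².
v = v₀ + at → t = (17.5 − 13.3) / 2.5 = 1.67 s
v² = v₀² + 2aΔx → Δx = (17.5² − 13.3²)/(2·2.5) = 25.8 m

Phase 4 (constant speed): v₀ = 17.5 m/s, a = 0 m/s².
Constant speed: t = d/v = 41/17.5 = 2.34 s
Total distance = 52.0 + 23.0 + 25.8 + 41.0 = 142 m

141.8 m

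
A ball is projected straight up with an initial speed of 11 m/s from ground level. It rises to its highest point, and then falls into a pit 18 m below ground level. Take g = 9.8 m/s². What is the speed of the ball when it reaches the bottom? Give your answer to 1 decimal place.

21.8 m/s

Phase 1 (rising): v₀ = 11.0 m/s, a = -9.8 m/s².
v = v₀ + at → t = (0 − 11.0) / -9.8 = 1.12 s
v² = v₀² + 2aΔx → Δx = (0² − 11.0²)/(2·-9.8) = 6.17 m

Phase 2 (falling): v₀ = 0 m/s, a = -9.8 m/s².
Falls 24.2 m from rest: t = √(2·24.2/9.8) = 2.22 s; v = g·t = 21.8 m/s.
Final speed = 21.8 m/s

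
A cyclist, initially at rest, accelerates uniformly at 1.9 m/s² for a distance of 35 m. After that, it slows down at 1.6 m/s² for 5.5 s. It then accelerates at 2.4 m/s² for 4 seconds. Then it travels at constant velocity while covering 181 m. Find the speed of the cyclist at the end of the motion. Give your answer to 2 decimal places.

12.33 m/s

Phase 1 (accelerating): v₀ = 0 m/s, a = 1.9 m/s².
v² = v₀² + 2aΔx = 0² + 2·1.9·35 = 133 → v = 11.5 m/s
t = (v − v₀)/a = (11.5 − 0)/1.9 = 6.07 s

Phase 2 (decelerating): v₀ = 11.5 m/s, a = -1.6 m/s².
v = v₀ + at = 11.5 + (-1.6)(5.5) = 2.73 m/s
Δx = v₀t + ½at² = 11.5·5.5 + 0.5·-1.6·5.5² = 39.2 m

Phase 3 (accelerating): v₀ = 2.73 m/s, a = 2.4 m/s².
v = v₀ + at = 2.73 + (2.4)(4) = 12.3 m/s
Δx = v₀t + ½at² = 2.73·4 + 0.5·2.4·4² = 30.1 m

Phase 4 (constant speed): v₀ = 12.3 m/s, a = 0 m/s².
Constant speed: t = d/v = 181/12.3 = 14.7 s
Final speed = 12.3 m/s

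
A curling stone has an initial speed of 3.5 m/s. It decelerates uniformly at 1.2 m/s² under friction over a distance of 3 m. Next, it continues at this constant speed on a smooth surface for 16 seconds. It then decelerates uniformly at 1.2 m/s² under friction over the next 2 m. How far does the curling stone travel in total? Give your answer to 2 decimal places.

40.96 m

Phase 1 (decelerating): v₀ = 3.50 m/s, a = -1.2 m/s².
v² = v₀² + 2aΔx = 3.50² + 2·-1.2·3 = 5.05 → v = 2.25 m/s
t = (v − v₀)/a = (2.25 − 3.50)/-1.2 = 1.04 s

Phase 2 (constant speed): v₀ = 2.25 m/s, a = 0 m/s².
v = v₀ + at = 2.25 + (0)(16) = 2.25 m/s
Δx = v₀t + ½at² = 2.25·16 + 0.5·0·16² = 36.0 m

Phase 3 (decelerating): v₀ = 2.25 m/s, a = -1.2 m/s².
v² = v₀² + 2aΔx = 2.25² + 2·-1.2·2 = 0.250 → v = 0.500 m/s
t = (v − v₀)/a = (0.500 − 2.25)/-1.2 = 1.46 s
Total distance = 3.00 + 36.0 + 2.00 = 41.0 m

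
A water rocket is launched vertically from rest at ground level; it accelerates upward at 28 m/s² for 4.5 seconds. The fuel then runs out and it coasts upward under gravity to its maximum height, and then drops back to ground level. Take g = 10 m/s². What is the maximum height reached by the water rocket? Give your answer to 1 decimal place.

1077.3 m

Phase 1 (powered ascent): v₀ = 0 m/s, a = 28 m/s².
v = v₀ + at = 0 + (28)(4.5) = 126 m/s
Δx = v₀t + ½at² = 0·4.5 + 0.5·28·4.5² = 284 m

Phase 2 (coasting upward): v₀ = 126 m/s, a = -10 m/s².
v = v₀ + at → t = (0 − 126) / -10 = 12.6 s
v² = v₀² + 2aΔx → Δx = (0² − 126²)/(2·-10) = 794 m
Maximum height = 284 + 794 = 1080 m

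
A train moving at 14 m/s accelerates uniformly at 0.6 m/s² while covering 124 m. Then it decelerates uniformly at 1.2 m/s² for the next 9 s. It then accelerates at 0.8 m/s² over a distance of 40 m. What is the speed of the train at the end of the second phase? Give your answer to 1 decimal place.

Phase 1 (accelerating): v₀ = 14.0 m/s, a = 0.6 m/s².
v² = v₀² + 2aΔx = 14.0² + 2·0.6·124 = 345 → v = 18.6 m/s
t = (v − v₀)/a = (18.6 − 14.0)/0.6 = 7.61 s

Phase 2 (decelerating): v₀ = 18.6 m/s, a = -1.2 m/s².
v = v₀ + at = 18.6 + (-1.2)(9) = 7.77 m/s
Δx = v₀t + ½at² = 18.6·9 + 0.5·-1.2·9² = 119 m
Speed at end of phase 2 = 7.77 m/s

7.8 m/s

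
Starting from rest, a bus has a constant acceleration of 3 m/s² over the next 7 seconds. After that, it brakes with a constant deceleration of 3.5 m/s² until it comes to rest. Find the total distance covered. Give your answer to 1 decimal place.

136.5 m

Phase 1 (accelerating): v₀ = 0 m/s, a = 3 m/s².
v = v₀ + at = 0 + (3)(7) = 21.0 m/s
Δx = v₀t + ½at² = 0·7 + 0.5·3·7² = 73.5 m

Phase 2 (decelerating): v₀ = 21.0 m/s, a = -3.5 m/s².
v = v₀ + at → t = (0 − 21.0) / -3.5 = 6.00 s
v² = v₀² + 2aΔx → Δx = (0² − 21.0²)/(2·-3.5) = 63.0 m
Total distance = 73.5 + 63.0 = 136 m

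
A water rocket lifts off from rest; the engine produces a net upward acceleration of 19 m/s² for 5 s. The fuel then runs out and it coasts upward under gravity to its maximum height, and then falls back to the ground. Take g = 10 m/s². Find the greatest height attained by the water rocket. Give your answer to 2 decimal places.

688.75 m

Phase 1 (powered ascent): v₀ = 0 m/s, a = 19 m/s².
v = v₀ + at = 0 + (19)(5) = 95.0 m/s
Δx = v₀t + ½at² = 0·5 + 0.5·19·5² = 238 m

Phase 2 (coasting upward): v₀ = 95.0 m/s, a = -10 m/s².
v = v₀ + at → t = (0 − 95.0) / -10 = 9.50 s
v² = v₀² + 2aΔx → Δx = (0² − 95.0²)/(2·-10) = 451 m
Maximum height = 238 + 451 = 689 m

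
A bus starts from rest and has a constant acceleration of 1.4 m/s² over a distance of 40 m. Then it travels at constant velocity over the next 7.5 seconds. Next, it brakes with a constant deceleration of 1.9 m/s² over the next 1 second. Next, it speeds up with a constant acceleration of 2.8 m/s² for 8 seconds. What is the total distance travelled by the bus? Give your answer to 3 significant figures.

Phase 1 (accelerating): v₀ = 0 m/s, a = 1.4 m/s².
v² = v₀² + 2aΔx = 0² + 2·1.4·40 = 112 → v = 10.6 m/s
t = (v − v₀)/a = (10.6 − 0)/1.4 = 7.56 s

Phase 2 (constant speed): v₀ = 10.6 m/s, a = 0 m/s².
v = v₀ + at = 10.6 + (0)(7.5) = 10.6 m/s
Δx = v₀t + ½at² = 10.6·7.5 + 0.5·0·7.5² = 79.4 m

Phase 3 (decelerating): v₀ = 10.6 m/s, a = -1.9 m/s².
v = v₀ + at = 10.6 + (-1.9)(1) = 8.68 m/s
Δx = v₀t + ½at² = 10.6·1 + 0.5·-1.9·1² = 9.63 m

Phase 4 (accelerating): v₀ = 8.68 m/s, a = 2.8 m/s².
v = v₀ + at = 8.68 + (2.8)(8) = 31.1 m/s
Δx = v₀t + ½at² = 8.68·8 + 0.5·2.8·8² = 159 m
Total distance = 40.0 + 79.4 + 9.63 + 159 = 288 m

288 m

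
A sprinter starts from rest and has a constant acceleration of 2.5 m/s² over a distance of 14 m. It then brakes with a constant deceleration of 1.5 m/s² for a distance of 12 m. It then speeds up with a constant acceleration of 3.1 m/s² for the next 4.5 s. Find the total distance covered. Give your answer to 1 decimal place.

Phase 1 (accelerating): v₀ = 0 m/s, a = 2.5 m/s².
v² = v₀² + 2aΔx = 0² + 2·2.5·14 = 70.0 → v = 8.37 m/s
t = (v − v₀)/a = (8.37 − 0)/2.5 = 3.35 s

Phase 2 (decelerating): v₀ = 8.37 m/s, a = -1.5 m/s².
v² = v₀² + 2aΔx = 8.37² + 2·-1.5·12 = 34.0 → v = 5.83 m/s
t = (v − v₀)/a = (5.83 − 8.37)/-1.5 = 1.69 s

Phase 3 (accelerating): v₀ = 5.83 m/s, a = 3.1 m/s².
v = v₀ + at = 5.83 + (3.1)(4.5) = 19.8 m/s
Δx = v₀t + ½at² = 5.83·4.5 + 0.5·3.1·4.5² = 57.6 m
Total distance = 14.0 + 12.0 + 57.6 = 83.6 m

83.6 m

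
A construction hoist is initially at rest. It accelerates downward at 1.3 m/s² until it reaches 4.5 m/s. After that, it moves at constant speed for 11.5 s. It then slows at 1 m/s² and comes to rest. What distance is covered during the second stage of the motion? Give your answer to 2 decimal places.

Phase 1 (accelerating): v₀ = 0 m/s, a = 1.3 m/s².
v = v₀ + at → t = (4.5 − 0) / 1.3 = 3.46 s
v² = v₀² + 2aΔx → Δx = (4.5² − 0²)/(2·1.3) = 7.79 m

Phase 2 (constant speed): v₀ = 4.50 m/s, a = 0 m/s².
v = v₀ + at = 4.50 + (0)(11.5) = 4.50 m/s
Δx = v₀t + ½at² = 4.50·11.5 + 0.5·0·11.5² = 51.8 m
Distance in phase 2 = 51.8 m

51.75 m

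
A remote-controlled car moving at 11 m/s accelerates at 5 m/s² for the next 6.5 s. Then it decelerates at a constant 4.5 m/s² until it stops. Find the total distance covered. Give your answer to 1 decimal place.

387.4 m

Phase 1 (accelerating): v₀ = 11.0 m/s, a = 5 m/s².
v = v₀ + at = 11.0 + (5)(6.5) = 43.5 m/s
Δx = v₀t + ½at² = 11.0·6.5 + 0.5·5·6.5² = 177 m

Phase 2 (decelerating): v₀ = 43.5 m/s, a = -4.5 m/s².
v = v₀ + at → t = (0 − 43.5) / -4.5 = 9.67 s
v² = v₀² + 2aΔx → Δx = (0² − 43.5²)/(2·-4.5) = 210 m
Total distance = 177 + 210 = 387 m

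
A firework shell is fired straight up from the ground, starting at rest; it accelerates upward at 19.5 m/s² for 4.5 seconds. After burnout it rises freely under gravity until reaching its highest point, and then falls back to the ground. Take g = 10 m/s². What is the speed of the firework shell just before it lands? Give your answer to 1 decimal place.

107.9 m/s

Phase 1 (powered ascent): v₀ = 0 m/s, a = 19.5 m/s².
v = v₀ + at = 0 + (19.5)(4.5) = 87.8 m/s
Δx = v₀t + ½at² = 0·4.5 + 0.5·19.5·4.5² = 197 m

Phase 2 (coasting upward): v₀ = 87.8 m/s, a = -10 m/s².
v = v₀ + at → t = (0 − 87.8) / -10 = 8.78 s
v² = v₀² + 2aΔx → Δx = (0² − 87.8²)/(2·-10) = 385 m

Phase 3 (free fall): v₀ = 0 m/s, a = -10 m/s².
Falls 582 m from rest: t = √(2·582/10) = 10.8 s; v = g·t = 108 m/s.
Impact speed = 108 m/s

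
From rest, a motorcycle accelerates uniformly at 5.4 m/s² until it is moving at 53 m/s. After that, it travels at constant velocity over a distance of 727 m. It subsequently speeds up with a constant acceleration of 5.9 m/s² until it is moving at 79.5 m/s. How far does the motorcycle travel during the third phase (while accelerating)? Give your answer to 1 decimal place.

Phase 1 (accelerating): v₀ = 0 m/s, a = 5.4 m/s².
v = v₀ + at → t = (53 − 0) / 5.4 = 9.81 s
v² = v₀² + 2aΔx → Δx = (53² − 0²)/(2·5.4) = 260 m

Phase 2 (constant speed): v₀ = 53.0 m/s, a = 0 m/s².
Constant speed: t = d/v = 727/53.0 = 13.7 s

Phase 3 (accelerating): v₀ = 53.0 m/s, a = 5.9 m/s².
v = v₀ + at → t = (79.5 − 53.0) / 5.9 = 4.49 s
v² = v₀² + 2aΔx → Δx = (79.5² − 53.0²)/(2·5.9) = 298 m
Distance in phase 3 = 298 m

297.6 m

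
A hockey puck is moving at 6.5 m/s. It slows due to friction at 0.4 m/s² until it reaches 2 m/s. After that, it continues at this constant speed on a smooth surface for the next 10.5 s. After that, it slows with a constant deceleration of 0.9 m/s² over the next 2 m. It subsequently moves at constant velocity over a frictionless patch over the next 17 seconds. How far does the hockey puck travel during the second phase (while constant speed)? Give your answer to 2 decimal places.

21.00 m

Phase 1 (decelerating): v₀ = 6.50 m/s, a = -0.4 m/s².
v = v₀ + at → t = (2 − 6.50) / -0.4 = 11.2 s
v² = v₀² + 2aΔx → Δx = (2² − 6.50²)/(2·-0.4) = 47.8 m

Phase 2 (constant speed): v₀ = 2.00 m/s, a = 0 m/s².
v = v₀ + at = 2.00 + (0)(10.5) = 2.00 m/s
Δx = v₀t + ½at² = 2.00·10.5 + 0.5·0·10.5² = 21.0 m
Distance in phase 2 = 21.0 m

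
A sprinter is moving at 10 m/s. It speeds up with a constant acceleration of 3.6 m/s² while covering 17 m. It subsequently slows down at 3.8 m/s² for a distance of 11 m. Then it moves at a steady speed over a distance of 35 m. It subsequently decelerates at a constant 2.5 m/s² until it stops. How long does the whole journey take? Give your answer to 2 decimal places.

9.87 s

Phase 1 (accelerating): v₀ = 10.0 m/s, a = 3.6 m/s².
v² = v₀² + 2aΔx = 10.0² + 2·3.6·17 = 222 → v = 14.9 m/s
t = (v − v₀)/a = (14.9 − 10.0)/3.6 = 1.36 s

Phase 2 (decelerating): v₀ = 14.9 m/s, a = -3.8 m/s².
v² = v₀² + 2aΔx = 14.9² + 2·-3.8·11 = 139 → v = 11.8 m/s
t = (v − v₀)/a = (11.8 − 14.9)/-3.8 = 0.824 s

Phase 3 (constant speed): v₀ = 11.8 m/s, a = 0 m/s².
Constant speed: t = d/v = 35/11.8 = 2.97 s

Phase 4 (decelerating): v₀ = 11.8 m/s, a = -2.5 m/s².
v = v₀ + at → t = (0 − 11.8) / -2.5 = 4.71 s
v² = v₀² + 2aΔx → Δx = (0² − 11.8²)/(2·-2.5) = 27.8 m
Total time = 1.36 + 0.824 + 2.97 + 4.71 = 9.87 s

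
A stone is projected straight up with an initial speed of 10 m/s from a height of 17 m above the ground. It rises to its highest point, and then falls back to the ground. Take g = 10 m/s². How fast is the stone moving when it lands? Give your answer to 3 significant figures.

Phase 1 (rising): v₀ = 10.0 m/s, a = -10 m/s².
v = v₀ + at → t = (0 − 10.0) / -10 = 1.00 s
v² = v₀² + 2aΔx → Δx = (0² − 10.0²)/(2·-10) = 5.00 m

Phase 2 (falling): v₀ = 0 m/s, a = -10 m/s².
Falls 22.0 m from rest: t = √(2·22.0/10) = 2.10 s; v = g·t = 21.0 m/s.
Final speed = 21.0 m/s

21.0 m/s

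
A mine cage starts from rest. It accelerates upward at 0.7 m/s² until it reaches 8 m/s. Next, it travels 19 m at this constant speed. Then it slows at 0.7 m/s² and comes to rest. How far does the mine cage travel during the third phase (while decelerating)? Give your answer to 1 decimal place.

45.7 m

Phase 1 (accelerating): v₀ = 0 m/s, a = 0.7 m/s².
v = v₀ + at → t = (8 − 0) / 0.7 = 11.4 s
v² = v₀² + 2aΔx → Δx = (8² − 0²)/(2·0.7) = 45.7 m

Phase 2 (constant speed): v₀ = 8.00 m/s, a = 0 m/s².
Constant speed: t = d/v = 19/8.00 = 2.38 s

Phase 3 (decelerating): v₀ = 8.00 m/s, a = -0.7 m/s².
v = v₀ + at → t = (0 − 8.00) / -0.7 = 11.4 s
v² = v₀² + 2aΔx → Δx = (0² − 8.00²)/(2·-0.7) = 45.7 m
Distance in phase 3 = 45.7 m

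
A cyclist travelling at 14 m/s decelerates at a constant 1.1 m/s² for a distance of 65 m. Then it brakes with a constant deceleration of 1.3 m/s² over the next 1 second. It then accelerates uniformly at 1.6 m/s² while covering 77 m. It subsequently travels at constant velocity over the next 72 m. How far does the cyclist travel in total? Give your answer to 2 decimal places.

Phase 1 (decelerating): v₀ = 14.0 m/s, a = -1.1 m/s².
v² = v₀² + 2aΔx = 14.0² + 2·-1.1·65 = 53.0 → v = 7.28 m/s
t = (v − v₀)/a = (7.28 − 14.0)/-1.1 = 6.11 s

Phase 2 (decelerating): v₀ = 7.28 m/s, a = -1.3 m/s².
v = v₀ + at = 7.28 + (-1.3)(1) = 5.98 m/s
Δx = v₀t + ½at² = 7.28·1 + 0.5·-1.3·1² = 6.63 m

Phase 3 (accelerating): v₀ = 5.98 m/s, a = 1.6 m/s².
v² = v₀² + 2aΔx = 5.98² + 2·1.6·77 = 282 → v = 16.8 m/s
t = (v − v₀)/a = (16.8 − 5.98)/1.6 = 6.76 s

Phase 4 (constant speed): v₀ = 16.8 m/s, a = 0 m/s².
Constant speed: t = d/v = 72/16.8 = 4.29 s
Total distance = 65.0 + 6.63 + 77.0 + 72.0 = 221 m

220.63 m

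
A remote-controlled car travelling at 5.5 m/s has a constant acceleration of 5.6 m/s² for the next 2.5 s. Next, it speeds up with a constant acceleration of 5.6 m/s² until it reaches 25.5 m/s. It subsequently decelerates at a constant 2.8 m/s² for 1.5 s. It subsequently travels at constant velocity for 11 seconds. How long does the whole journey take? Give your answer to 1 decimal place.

Phase 1 (accelerating): v₀ = 5.50 m/s, a = 5.6 m/s².
v = v₀ + at = 5.50 + (5.6)(2.5) = 19.5 m/s
Δx = v₀t + ½at² = 5.50·2.5 + 0.5·5.6·2.5² = 31.2 m

Phase 2 (accelerating): v₀ = 19.5 m/s, a = 5.6 m/s².
v = v₀ + at → t = (25.5 − 19.5) / 5.6 = 1.07 s
v² = v₀² + 2aΔx → Δx = (25.5² − 19.5²)/(2·5.6) = 24.1 m

Phase 3 (decelerating): v₀ = 25.5 m/s, a = -2.8 m/s².
v = v₀ + at = 25.5 + (-2.8)(1.5) = 21.3 m/s
Δx = v₀t + ½at² = 25.5·1.5 + 0.5·-2.8·1.5² = 35.1 m

Phase 4 (constant speed): v₀ = 21.3 m/s, a = 0 m/s².
v = v₀ + at = 21.3 + (0)(11) = 21.3 m/s
Δx = v₀t + ½at² = 21.3·11 + 0.5·0·11² = 234 m
Total time = 2.50 + 1.07 + 1.50 + 11.0 = 16.1 s

16.1 s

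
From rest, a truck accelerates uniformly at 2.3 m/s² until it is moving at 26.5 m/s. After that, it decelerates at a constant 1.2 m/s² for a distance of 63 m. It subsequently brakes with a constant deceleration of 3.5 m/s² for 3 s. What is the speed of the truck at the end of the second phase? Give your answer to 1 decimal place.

Phase 1 (accelerating): v₀ = 0 m/s, a = 2.3 m/s².
v = v₀ + at → t = (26.5 − 0) / 2.3 = 11.5 s
v² = v₀² + 2aΔx → Δx = (26.5² − 0²)/(2·2.3) = 153 m

Phase 2 (decelerating): v₀ = 26.5 m/s, a = -1.2 m/s².
v² = v₀² + 2aΔx = 26.5² + 2·-1.2·63 = 551 → v = 23.5 m/s
t = (v − v₀)/a = (23.5 − 26.5)/-1.2 = 2.52 s
Speed at end of phase 2 = 23.5 m/s

23.5 m/s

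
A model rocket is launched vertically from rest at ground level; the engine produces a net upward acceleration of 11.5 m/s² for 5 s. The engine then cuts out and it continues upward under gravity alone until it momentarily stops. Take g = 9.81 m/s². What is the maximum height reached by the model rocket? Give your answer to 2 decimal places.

Phase 1 (powered ascent): v₀ = 0 m/s, a = 11.5 m/s².
v = v₀ + at = 0 + (11.5)(5) = 57.5 m/s
Δx = v₀t + ½at² = 0·5 + 0.5·11.5·5² = 144 m

Phase 2 (coasting upward): v₀ = 57.5 m/s, a = -9.81 m/s².
v = v₀ + at → t = (0 − 57.5) / -9.81 = 5.86 s
v² = v₀² + 2aΔx → Δx = (0² − 57.5²)/(2·-9.81) = 169 m
Maximum height = 144 + 169 = 312 m

312.26 m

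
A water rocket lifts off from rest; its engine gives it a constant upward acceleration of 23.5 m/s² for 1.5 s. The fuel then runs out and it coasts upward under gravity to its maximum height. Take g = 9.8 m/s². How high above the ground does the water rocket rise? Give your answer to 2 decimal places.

89.83 m

Phase 1 (powered ascent): v₀ = 0 m/s, a = 23.5 m/s².
v = v₀ + at = 0 + (23.5)(1.5) = 35.2 m/s
Δx = v₀t + ½at² = 0·1.5 + 0.5·23.5·1.5² = 26.4 m

Phase 2 (coasting upward): v₀ = 35.2 m/s, a = -9.8 m/s².
v = v₀ + at → t = (0 − 35.2) / -9.8 = 3.60 s
v² = v₀² + 2aΔx → Δx = (0² − 35.2²)/(2·-9.8) = 63.4 m
Maximum height = 26.4 + 63.4 = 89.8 m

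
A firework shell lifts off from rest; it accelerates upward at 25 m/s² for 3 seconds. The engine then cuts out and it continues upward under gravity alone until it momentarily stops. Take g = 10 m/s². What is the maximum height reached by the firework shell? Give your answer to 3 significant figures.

Phase 1 (powered ascent): v₀ = 0 m/s, a = 25 m/s².
v = v₀ + at = 0 + (25)(3) = 75.0 m/s
Δx = v₀t + ½at² = 0·3 + 0.5·25·3² = 112 m

Phase 2 (coasting upward): v₀ = 75.0 m/s, a = -10 m/s².
v = v₀ + at → t = (0 − 75.0) / -10 = 7.50 s
v² = v₀² + 2aΔx → Δx = (0² − 75.0²)/(2·-10) = 281 m
Maximum height = 112 + 281 = 394 m

394 m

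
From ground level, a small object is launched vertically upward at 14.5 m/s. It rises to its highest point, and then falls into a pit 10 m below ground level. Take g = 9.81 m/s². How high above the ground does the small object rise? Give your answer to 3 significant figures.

Phase 1 (rising): v₀ = 14.5 m/s, a = -9.81 m/s².
v = v₀ + at → t = (0 − 14.5) / -9.81 = 1.48 s
v² = v₀² + 2aΔx → Δx = (0² − 14.5²)/(2·-9.81) = 10.7 m
Maximum height = 10.7 m

10.7 m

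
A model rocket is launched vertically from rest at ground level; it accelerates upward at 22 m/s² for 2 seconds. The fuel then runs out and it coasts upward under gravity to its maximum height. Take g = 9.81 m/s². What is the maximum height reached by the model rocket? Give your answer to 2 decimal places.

142.67 m

Phase 1 (powered ascent): v₀ = 0 m/s, a = 22 m/s².
v = v₀ + at = 0 + (22)(2) = 44.0 m/s
Δx = v₀t + ½at² = 0·2 + 0.5·22·2² = 44.0 m

Phase 2 (coasting upward): v₀ = 44.0 m/s, a = -9.81 m/s².
v = v₀ + at → t = (0 − 44.0) / -9.81 = 4.49 s
v² = v₀² + 2aΔx → Δx = (0² − 44.0²)/(2·-9.81) = 98.7 m
Maximum height = 44.0 + 98.7 = 143 m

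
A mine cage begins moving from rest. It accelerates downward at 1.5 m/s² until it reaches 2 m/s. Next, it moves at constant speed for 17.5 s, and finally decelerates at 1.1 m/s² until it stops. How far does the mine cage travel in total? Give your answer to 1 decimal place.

Phase 1 (accelerating): v₀ = 0 m/s, a = 1.5 m/s².
v = v₀ + at → t = (2 − 0) / 1.5 = 1.33 s
v² = v₀² + 2aΔx → Δx = (2² − 0²)/(2·1.5) = 1.33 m

Phase 2 (constant speed): v₀ = 2.00 m/s, a = 0 m/s².
v = v₀ + at = 2.00 + (0)(17.5) = 2.00 m/s
Δx = v₀t + ½at² = 2.00·17.5 + 0.5·0·17.5² = 35.0 m

Phase 3 (decelerating): v₀ = 2.00 m/s, a = -1.1 m/s².
v = v₀ + at → t = (0 − 2.00) / -1.1 = 1.82 s
v² = v₀² + 2aΔx → Δx = (0² − 2.00²)/(2·-1.1) = 1.82 m
Total distance = 1.33 + 35.0 + 1.82 = 38.2 m

38.2 m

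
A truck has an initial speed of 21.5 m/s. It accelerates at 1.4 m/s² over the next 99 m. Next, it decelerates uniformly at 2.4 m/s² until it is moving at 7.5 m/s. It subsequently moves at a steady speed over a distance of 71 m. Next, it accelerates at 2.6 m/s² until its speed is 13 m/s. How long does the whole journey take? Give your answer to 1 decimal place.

Phase 1 (accelerating): v₀ = 21.5 m/s, a = 1.4 m/s².
v² = v₀² + 2aΔx = 21.5² + 2·1.4·99 = 739 → v = 27.2 m/s
t = (v − v₀)/a = (27.2 − 21.5)/1.4 = 4.07 s

Phase 2 (decelerating): v₀ = 27.2 m/s, a = -2.4 m/s².
v = v₀ + at → t = (7.5 − 27.2) / -2.4 = 8.21 s
v² = v₀² + 2aΔx → Δx = (7.5² − 27.2²)/(2·-2.4) = 142 m

Phase 3 (constant speed): v₀ = 7.50 m/s, a = 0 m/s².
Constant speed: t = d/v = 71/7.50 = 9.47 s

Phase 4 (accelerating): v₀ = 7.50 m/s, a = 2.6 m/s².
v = v₀ + at → t = (13 − 7.50) / 2.6 = 2.12 s
v² = v₀² + 2aΔx → Δx = (13² − 7.50²)/(2·2.6) = 21.7 m
Total time = 4.07 + 8.21 + 9.47 + 2.12 = 23.9 s

23.9 s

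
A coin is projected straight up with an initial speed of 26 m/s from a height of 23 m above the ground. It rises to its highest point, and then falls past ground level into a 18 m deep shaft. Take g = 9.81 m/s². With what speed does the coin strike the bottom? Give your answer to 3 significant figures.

38.5 m/s

Phase 1 (rising): v₀ = 26.0 m/s, a = -9.81 m/s².
v = v₀ + at → t = (0 − 26.0) / -9.81 = 2.65 s
v² = v₀² + 2aΔx → Δx = (0² − 26.0²)/(2·-9.81) = 34.5 m

Phase 2 (falling): v₀ = 0 m/s, a = -9.81 m/s².
Falls 75.5 m from rest: t = √(2·75.5/9.81) = 3.92 s; v = g·t = 38.5 m/s.
Final speed = 38.5 m/s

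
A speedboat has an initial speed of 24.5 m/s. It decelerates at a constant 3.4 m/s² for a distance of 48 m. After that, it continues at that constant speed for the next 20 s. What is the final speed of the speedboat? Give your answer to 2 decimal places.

16.55 m/s

Phase 1 (decelerating): v₀ = 24.5 m/s, a = -3.4 m/s².
v² = v₀² + 2aΔx = 24.5² + 2·-3.4·48 = 274 → v = 16.5 m/s
t = (v − v₀)/a = (16.5 − 24.5)/-3.4 = 2.34 s

Phase 2 (constant speed): v₀ = 16.5 m/s, a = 0 m/s².
v = v₀ + at = 16.5 + (0)(20) = 16.5 m/s
Δx = v₀t + ½at² = 16.5·20 + 0.5·0·20² = 331 m
Final speed = 16.5 m/s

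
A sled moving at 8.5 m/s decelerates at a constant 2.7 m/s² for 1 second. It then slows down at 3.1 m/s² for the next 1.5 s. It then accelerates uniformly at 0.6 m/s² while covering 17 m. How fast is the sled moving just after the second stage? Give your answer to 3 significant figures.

Phase 1 (decelerating): v₀ = 8.50 m/s, a = -2.7 m/s².
v = v₀ + at = 8.50 + (-2.7)(1) = 5.80 m/s
Δx = v₀t + ½at² = 8.50·1 + 0.5·-2.7·1² = 7.15 m

Phase 2 (decelerating): v₀ = 5.80 m/s, a = -3.1 m/s².
v = v₀ + at = 5.80 + (-3.1)(1.5) = 1.15 m/s
Δx = v₀t + ½at² = 5.80·1.5 + 0.5·-3.1·1.5² = 5.21 m
Speed at end of phase 2 = 1.15 m/s

1.15 m/s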